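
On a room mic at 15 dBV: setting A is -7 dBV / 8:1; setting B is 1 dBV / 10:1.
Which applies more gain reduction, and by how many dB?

A: overshoot 22 dB → output overshoot 2.75 dB → GR 19.25 dB.
B: overshoot 14 dB → output overshoot 1.4 dB → GR 12.6 dB.
Difference: 6.65 dB in favour of A.

A, by 6.65 dB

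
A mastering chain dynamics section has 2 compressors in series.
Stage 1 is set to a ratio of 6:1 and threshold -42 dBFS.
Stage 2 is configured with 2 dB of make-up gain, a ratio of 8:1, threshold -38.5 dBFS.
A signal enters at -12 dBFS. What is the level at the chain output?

Stage 1: -12 dBFS is 30 dB over -42 dBFS; at 6:1 that becomes 5 dB over, giving -37 dBFS.
Stage 2: -37 dBFS is 1.5 dB over -38.5 dBFS; at 8:1 that becomes 0.1875 dB over, giving -38.3125 dBFS; +2 dB make-up → -36.3125 dBFS.

-36.3125 dBFS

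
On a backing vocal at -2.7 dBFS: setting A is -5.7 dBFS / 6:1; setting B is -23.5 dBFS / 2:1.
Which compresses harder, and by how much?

B, by 7.9 dB

A: overshoot 3 dB → output overshoot 0.5 dB → GR 2.5 dB.
B: overshoot 20.8 dB → output overshoot 10.4 dB → GR 10.4 dB.
B applies 7.9 dB more gain reduction.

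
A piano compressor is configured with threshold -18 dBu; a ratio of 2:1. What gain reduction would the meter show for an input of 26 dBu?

Overshoot = 26 − (-18) = 44 dB.
At 2:1, output sits 44/2 = 22 dB above threshold.
So the signal is attenuated by 44 − 22 = 22 dB.

22 dB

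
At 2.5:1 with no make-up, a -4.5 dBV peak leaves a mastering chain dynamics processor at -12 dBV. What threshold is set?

-17 dBV

Gain reduction = -4.5 − (-12) = 7.5 dB; output overshoot = GR / (R − 1) = 7.5 / 1.5 = 5 dB.
Threshold = output − output overshoot = -12 − 5 = -17 dBV.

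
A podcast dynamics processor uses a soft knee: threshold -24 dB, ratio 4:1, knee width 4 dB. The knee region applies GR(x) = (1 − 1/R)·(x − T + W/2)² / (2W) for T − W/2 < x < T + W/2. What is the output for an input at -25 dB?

x − T + W/2 = -25 − (-24) + 2 = 1.
GR = (1 − 1/4) × 1² / 8 = 0.75 × 1 / 8 = 0.09375 dB.
Output = -25 − 0.09375 = -25.09375 dB.

-25.09375 dB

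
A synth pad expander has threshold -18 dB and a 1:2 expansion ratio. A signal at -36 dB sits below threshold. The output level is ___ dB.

-54 dB

Undershoot = (-18) − (-36) = 18 dB.
At 1:2, that expands to 36 dB under threshold.
Output = -18 − 36 = -54 dB.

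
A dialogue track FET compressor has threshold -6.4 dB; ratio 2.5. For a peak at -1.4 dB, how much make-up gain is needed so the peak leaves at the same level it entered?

The peak compresses to -6.4 + 5/2.5 = -4.4 dB.
To reach -1.4 dB requires -1.4 − (-4.4) = 3 dB of make-up.

3 dB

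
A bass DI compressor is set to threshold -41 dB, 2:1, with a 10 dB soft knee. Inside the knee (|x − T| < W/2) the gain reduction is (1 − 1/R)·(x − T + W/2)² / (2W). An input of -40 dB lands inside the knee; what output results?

-40.9 dB

x − T + W/2 = -40 − (-41) + 5 = 6.
GR = (1 − 1/2) × 6² / 20 = 0.5 × 36 / 20 = 0.9 dB.
Output = -40 − 0.9 = -40.9 dB.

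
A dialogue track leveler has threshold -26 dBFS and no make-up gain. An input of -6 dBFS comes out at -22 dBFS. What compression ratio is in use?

5:1

Input overshoot = -6 − (-26) = 20 dB; output overshoot = -22 − (-26) = 4 dB.
Ratio = 20 / 4 = 5.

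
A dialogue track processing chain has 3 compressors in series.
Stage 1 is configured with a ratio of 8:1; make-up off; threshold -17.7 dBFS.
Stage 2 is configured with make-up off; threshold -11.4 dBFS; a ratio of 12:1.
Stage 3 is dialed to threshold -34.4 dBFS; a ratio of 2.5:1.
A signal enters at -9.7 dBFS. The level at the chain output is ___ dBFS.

Stage 1: -9.7 dBFS is 8 dB over -17.7 dBFS; at 8:1 that becomes 1 dB over, giving -16.7 dBFS.
Stage 2: below threshold (-16.7 ≤ -11.4); passes unchanged; output -16.7 dBFS.
Stage 3: 17.7 dB above -34.4 dBFS, reduced 2.5:1 to 7.08 dB above → -27.32 dBFS.

-27.32 dBFS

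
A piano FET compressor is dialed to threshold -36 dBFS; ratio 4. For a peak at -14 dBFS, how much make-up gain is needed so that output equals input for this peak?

16.5 dB

The peak compresses to -36 + 22/4 = -30.5 dBFS.
To reach -14 dBFS requires -14 − (-30.5) = 16.5 dB of make-up.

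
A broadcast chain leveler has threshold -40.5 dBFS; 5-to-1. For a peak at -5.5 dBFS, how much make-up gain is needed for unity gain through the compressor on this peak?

Without make-up, output = threshold + overshoot/5 = -40.5 + 7 = -33.5 dBFS.
Gap to target: 28 dB.

28 dB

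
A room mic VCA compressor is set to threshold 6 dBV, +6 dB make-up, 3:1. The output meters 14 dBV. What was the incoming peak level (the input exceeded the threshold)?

Before make-up, the level was 14 − 6 = 8 dBV.
Post-compression overshoot = 8 − 6 = 2 dB.
Input overshoot = R × output overshoot = 6 dB → input = 6 + 6 = 12 dBV.

12 dBV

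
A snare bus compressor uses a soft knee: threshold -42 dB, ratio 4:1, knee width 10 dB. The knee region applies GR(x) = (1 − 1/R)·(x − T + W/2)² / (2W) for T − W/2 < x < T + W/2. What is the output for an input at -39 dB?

x − T + W/2 = -39 − (-42) + 5 = 8.
GR = (1 − 1/4) × 8² / 20 = 0.75 × 64 / 20 = 2.4 dB.
Output = -39 − 2.4 = -41.4 dB.

-41.4 dB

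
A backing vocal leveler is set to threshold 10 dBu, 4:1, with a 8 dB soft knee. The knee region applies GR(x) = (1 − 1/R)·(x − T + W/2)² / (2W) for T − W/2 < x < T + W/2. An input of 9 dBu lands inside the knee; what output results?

8.578125 dBu

x − T + W/2 = 9 − 10 + 4 = 3.
GR = (1 − 1/4) × 3² / 16 = 0.75 × 9 / 16 = 0.421875 dB.
Output = 9 − 0.421875 = 8.578125 dBu.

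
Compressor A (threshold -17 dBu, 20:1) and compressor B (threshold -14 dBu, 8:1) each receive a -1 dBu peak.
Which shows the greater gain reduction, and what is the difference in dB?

A: 16 dB over, compressed to 0.8 dB over, so 15.2 dB of GR.
B: 13 dB over, compressed to 1.625 dB over, so 11.375 dB of GR.
A applies 3.825 dB more gain reduction.

A, by 3.825 dB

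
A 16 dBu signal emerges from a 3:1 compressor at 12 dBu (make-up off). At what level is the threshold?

Input is 6 dB above T (since output overshoot × R = input overshoot: (12 − T)·3 = 16 − T gives T = 10 dBu).
Check: 10 + (16 − 10)/3 = 10 + 2 = 12 dBu. ✓

10 dBu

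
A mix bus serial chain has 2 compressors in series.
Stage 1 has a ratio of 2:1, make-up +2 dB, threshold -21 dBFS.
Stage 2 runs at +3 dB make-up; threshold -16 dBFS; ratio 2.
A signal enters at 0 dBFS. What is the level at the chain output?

Stage 1: overshoot 21 dB → 21/2 = 10.5 dB → -10.5 dBFS; +2 dB make-up → -8.5 dBFS.
Stage 2: overshoot 7.5 dB → 7.5/2 = 3.75 dB → -12.25 dBFS; +3 dB make-up → -9.25 dBFS.

-9.25 dBFS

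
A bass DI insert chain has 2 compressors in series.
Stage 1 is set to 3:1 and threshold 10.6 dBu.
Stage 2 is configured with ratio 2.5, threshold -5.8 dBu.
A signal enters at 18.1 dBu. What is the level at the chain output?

1.76 dBu

Stage 1: 7.5 dB above 10.6 dBu, reduced 3:1 to 2.5 dB above → 13.1 dBu.
Stage 2: overshoot 18.9 dB → 18.9/2.5 = 7.56 dB → 1.76 dBu.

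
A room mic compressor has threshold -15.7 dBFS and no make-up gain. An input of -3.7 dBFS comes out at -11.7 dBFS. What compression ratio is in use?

3:1

Input overshoot = -3.7 − (-15.7) = 12 dB; output overshoot = -11.7 − (-15.7) = 4 dB.
Ratio = 12 / 4 = 3.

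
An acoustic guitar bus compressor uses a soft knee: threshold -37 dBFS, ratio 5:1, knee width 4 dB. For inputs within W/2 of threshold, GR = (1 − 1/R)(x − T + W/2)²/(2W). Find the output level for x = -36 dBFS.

-36.9 dBFS

x − T + W/2 = -36 − (-37) + 2 = 3.
GR = (1 − 1/5) × 3² / 8 = 0.8 × 9 / 8 = 0.9 dB.
Output = -36 − 0.9 = -36.9 dBFS.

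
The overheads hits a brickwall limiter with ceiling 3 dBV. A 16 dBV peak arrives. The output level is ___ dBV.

3 dBV

The limiter clamps the peak to its 3 dBV ceiling.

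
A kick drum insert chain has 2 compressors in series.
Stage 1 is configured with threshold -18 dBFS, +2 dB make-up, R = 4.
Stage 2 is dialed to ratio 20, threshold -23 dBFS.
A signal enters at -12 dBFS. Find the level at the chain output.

Stage 1: -12 dBFS is 6 dB over -18 dBFS; at 4:1 that becomes 1.5 dB over, giving -16.5 dBFS; +2 dB make-up → -14.5 dBFS.
Stage 2: overshoot 8.5 dB → 8.5/20 = 0.425 dB → -22.575 dBFS.

-22.575 dBFS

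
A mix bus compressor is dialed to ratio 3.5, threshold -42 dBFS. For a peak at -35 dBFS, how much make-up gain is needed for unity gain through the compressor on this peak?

Overshoot 7 dB → 7/3.5 = 2 dB after compression, so the compressed level is -42 + 2 = -40 dBFS.
Make-up = target − compressed = -35 − (-40) = 5 dB.

5 dB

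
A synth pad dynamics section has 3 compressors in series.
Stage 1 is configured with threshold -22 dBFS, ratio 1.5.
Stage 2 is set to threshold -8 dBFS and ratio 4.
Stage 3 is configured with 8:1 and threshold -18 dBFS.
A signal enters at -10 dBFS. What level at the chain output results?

-17.5 dBFS

Stage 1: -10 dBFS is 12 dB over -22 dBFS; at 1.5:1 that becomes 8 dB over, giving -14 dBFS.
Stage 2: -14 dBFS is at or below the -8 dBFS threshold — no compression; output -14 dBFS.
Stage 3: 4 dB above -18 dBFS, reduced 8:1 to 0.5 dB above → -17.5 dBFS.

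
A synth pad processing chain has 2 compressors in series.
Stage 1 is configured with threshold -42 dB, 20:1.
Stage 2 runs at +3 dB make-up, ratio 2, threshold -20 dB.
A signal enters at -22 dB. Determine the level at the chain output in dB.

Stage 1: overshoot 20 dB → 20/20 = 1 dB → -41 dB.
Stage 2: -41 dB is at or below the -20 dB threshold — no compression; make-up brings it to -38 dB.

-38 dB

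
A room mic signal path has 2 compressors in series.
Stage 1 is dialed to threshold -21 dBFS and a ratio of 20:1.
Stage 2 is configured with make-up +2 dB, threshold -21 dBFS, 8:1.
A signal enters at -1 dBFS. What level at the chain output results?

-18.875 dBFS

Stage 1: 20 dB above -21 dBFS, reduced 20:1 to 1 dB above → -20 dBFS.
Stage 2: 1 dB above -21 dBFS, reduced 8:1 to 0.125 dB above → -20.875 dBFS; +2 dB make-up → -18.875 dBFS.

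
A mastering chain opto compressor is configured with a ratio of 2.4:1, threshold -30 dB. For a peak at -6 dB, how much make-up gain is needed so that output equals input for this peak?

Without make-up, output = threshold + overshoot/2.4 = -30 + 10 = -20 dB.
Gap to target: 14 dB.

14 dB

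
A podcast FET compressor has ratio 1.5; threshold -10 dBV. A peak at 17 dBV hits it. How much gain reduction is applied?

The signal is 27 dB above threshold.
A 1.5:1 ratio leaves 18 dB of that excess.
Gain reduction = 27 − 18 = 9 dB.

9 dB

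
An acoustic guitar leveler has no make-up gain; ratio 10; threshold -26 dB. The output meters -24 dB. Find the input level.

-6 dB

The compressed level sits -24 − (-26) = 2 dB over threshold.
Input overshoot = R × output overshoot = 20 dB → input = -26 + 20 = -6 dB.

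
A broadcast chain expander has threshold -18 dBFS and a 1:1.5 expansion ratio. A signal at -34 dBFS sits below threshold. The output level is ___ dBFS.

Below threshold, a 1:1.5 expander applies gain = (1.5−1)×(T − x) of attenuation.
(1.5−1) × 16 = 8 dB, so output = -34 − 8 = -42 dBFS.

-42 dBFS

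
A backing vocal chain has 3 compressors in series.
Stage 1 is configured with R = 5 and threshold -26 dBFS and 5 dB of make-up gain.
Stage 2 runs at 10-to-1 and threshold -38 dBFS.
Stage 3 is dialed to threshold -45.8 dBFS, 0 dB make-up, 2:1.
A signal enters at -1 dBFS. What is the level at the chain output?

Stage 1: 25 dB above -26 dBFS, reduced 5:1 to 5 dB above → -21 dBFS; +5 dB make-up → -16 dBFS.
Stage 2: -16 dBFS is 22 dB over -38 dBFS; at 10:1 that becomes 2.2 dB over, giving -35.8 dBFS.
Stage 3: -35.8 dBFS is 10 dB over -45.8 dBFS; at 2:1 that becomes 5 dB over, giving -40.8 dBFS.

-40.8 dBFS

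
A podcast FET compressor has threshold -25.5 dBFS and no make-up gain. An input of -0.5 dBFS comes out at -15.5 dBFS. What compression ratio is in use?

Input overshoot = -0.5 − (-25.5) = 25 dB; output overshoot = -15.5 − (-25.5) = 10 dB.
Ratio = 25 / 10 = 2.5.

2.5:1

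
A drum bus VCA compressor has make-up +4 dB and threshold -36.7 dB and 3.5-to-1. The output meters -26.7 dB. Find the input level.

Before make-up, the level was -26.7 − 4 = -30.7 dB.
Post-compression overshoot = -30.7 − (-36.7) = 6 dB.
Input overshoot = R × output overshoot = 21 dB → input = -36.7 + 21 = -15.7 dB.

-15.7 dB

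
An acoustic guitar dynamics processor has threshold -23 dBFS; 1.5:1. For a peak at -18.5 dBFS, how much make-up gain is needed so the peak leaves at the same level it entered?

Overshoot 4.5 dB → 4.5/1.5 = 3 dB after compression, so the compressed level is -23 + 3 = -20 dBFS.
Make-up = target − compressed = -18.5 − (-20) = 1.5 dB.

1.5 dB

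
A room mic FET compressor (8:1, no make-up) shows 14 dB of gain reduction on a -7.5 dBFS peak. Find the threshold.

-23.5 dBFS

Gain reduction = -7.5 − (-21.5) = 14 dB; output overshoot = GR / (R − 1) = 14 / 7 = 2 dB.
Threshold = output − output overshoot = -21.5 − 2 = -23.5 dBFS.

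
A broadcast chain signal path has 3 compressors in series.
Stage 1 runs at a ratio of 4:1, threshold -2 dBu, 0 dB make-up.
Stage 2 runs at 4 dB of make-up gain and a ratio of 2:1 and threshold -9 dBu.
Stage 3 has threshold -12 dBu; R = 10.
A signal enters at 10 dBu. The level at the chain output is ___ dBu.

Stage 1: 10 dBu is 12 dB over -2 dBu; at 4:1 that becomes 3 dB over, giving 1 dBu.
Stage 2: overshoot 10 dB → 10/2 = 5 dB → -4 dBu; +4 dB make-up → 0 dBu.
Stage 3: 12 dB above -12 dBu, reduced 10:1 to 1.2 dB above → -10.8 dBu.

-10.8 dBu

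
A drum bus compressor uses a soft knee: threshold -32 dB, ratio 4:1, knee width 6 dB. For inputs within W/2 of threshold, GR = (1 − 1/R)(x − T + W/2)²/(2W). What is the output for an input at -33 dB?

x − T + W/2 = -33 − (-32) + 3 = 2.
GR = (1 − 1/4) × 2² / 12 = 0.75 × 4 / 12 = 0.25 dB.
Output = -33 − 0.25 = -33.25 dB.

-33.25 dB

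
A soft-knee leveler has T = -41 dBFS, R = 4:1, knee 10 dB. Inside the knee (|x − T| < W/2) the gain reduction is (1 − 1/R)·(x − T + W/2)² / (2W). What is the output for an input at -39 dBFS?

x − T + W/2 = -39 − (-41) + 5 = 7.
GR = (1 − 1/4) × 7² / 20 = 0.75 × 49 / 20 = 1.8375 dB.
Output = -39 − 1.8375 = -40.8375 dBFS.

-40.8375 dBFS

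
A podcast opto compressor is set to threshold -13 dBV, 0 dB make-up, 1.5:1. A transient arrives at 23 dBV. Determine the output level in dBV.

Overshoot: 23 − (-13) = 36 dB.
At 1.5:1 the overshoot is divided by 1.5, leaving 24 dB above threshold.
Output = -13 + 24 = 11 dBV.

11 dBV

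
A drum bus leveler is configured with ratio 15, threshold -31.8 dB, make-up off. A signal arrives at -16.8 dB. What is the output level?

-30.8 dB

Overshoot: -16.8 − (-31.8) = 15 dB.
At 15:1 the overshoot is divided by 15, leaving 1 dB above threshold.
Output = -31.8 + 1 = -30.8 dB.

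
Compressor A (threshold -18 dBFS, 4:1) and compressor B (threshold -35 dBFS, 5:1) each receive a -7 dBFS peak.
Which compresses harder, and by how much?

A: overshoot 11 dB → output overshoot 2.75 dB → GR 8.25 dB.
B: overshoot 28 dB → output overshoot 5.6 dB → GR 22.4 dB.
B applies 14.15 dB more gain reduction.

B, by 14.15 dB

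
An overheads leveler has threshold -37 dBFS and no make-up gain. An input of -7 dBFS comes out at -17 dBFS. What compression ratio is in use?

Input overshoot = -7 − (-37) = 30 dB; output overshoot = -17 − (-37) = 20 dB.
Ratio = 30 / 20 = 1.5.

1.5:1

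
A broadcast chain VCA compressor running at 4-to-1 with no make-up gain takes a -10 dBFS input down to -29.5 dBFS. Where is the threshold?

Input is 26 dB above T (since output overshoot × R = input overshoot: (-29.5 − T)·4 = -10 − T gives T = -36 dBFS).
Check: -36 + (-10 − (-36))/4 = -36 + 6.5 = -29.5 dBFS. ✓

-36 dBFS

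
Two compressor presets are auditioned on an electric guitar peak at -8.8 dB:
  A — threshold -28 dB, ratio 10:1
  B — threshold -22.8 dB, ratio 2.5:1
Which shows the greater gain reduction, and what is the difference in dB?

A: overshoot 19.2 dB → output overshoot 1.92 dB → GR 17.28 dB.
B: overshoot 14 dB → output overshoot 5.6 dB → GR 8.4 dB.
A applies 8.88 dB more gain reduction.

A, by 8.88 dB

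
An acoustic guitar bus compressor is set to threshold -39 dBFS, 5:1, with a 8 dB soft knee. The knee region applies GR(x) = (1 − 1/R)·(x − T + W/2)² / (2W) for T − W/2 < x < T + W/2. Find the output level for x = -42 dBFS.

x − T + W/2 = -42 − (-39) + 4 = 1.
GR = (1 − 1/5) × 1² / 16 = 0.8 × 1 / 16 = 0.05 dB.
Output = -42 − 0.05 = -42.05 dBFS.

-42.05 dBFS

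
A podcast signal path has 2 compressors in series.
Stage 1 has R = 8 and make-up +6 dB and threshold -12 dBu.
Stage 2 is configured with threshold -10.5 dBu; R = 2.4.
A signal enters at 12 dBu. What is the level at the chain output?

-7.375 dBu

Stage 1: 12 dBu is 24 dB over -12 dBu; at 8:1 that becomes 3 dB over, giving -9 dBu; +6 dB make-up → -3 dBu.
Stage 2: overshoot 7.5 dB → 7.5/2.4 = 3.125 dB → -7.375 dBu.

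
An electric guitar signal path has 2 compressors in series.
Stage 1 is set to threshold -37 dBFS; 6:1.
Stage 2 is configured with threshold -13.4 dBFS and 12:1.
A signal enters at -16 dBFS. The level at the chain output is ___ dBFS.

-33.5 dBFS

Stage 1: 21 dB above -37 dBFS, reduced 6:1 to 3.5 dB above → -33.5 dBFS.
Stage 2: below threshold (-33.5 ≤ -13.4); passes unchanged; output -33.5 dBFS.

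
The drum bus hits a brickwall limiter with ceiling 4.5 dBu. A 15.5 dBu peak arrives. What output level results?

4.5 dBu

The limiter clamps the peak to its 4.5 dBu ceiling.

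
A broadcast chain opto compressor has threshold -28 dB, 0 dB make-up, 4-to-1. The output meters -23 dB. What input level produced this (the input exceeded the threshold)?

That's 5 dB above the -28 dB threshold.
Undo the ratio: input overshoot = 5 × 4 = 20 dB, giving input = -8 dB.

-8 dB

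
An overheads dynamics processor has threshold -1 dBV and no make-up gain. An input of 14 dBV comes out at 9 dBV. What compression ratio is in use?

1.5:1

Input overshoot = 14 − (-1) = 15 dB; output overshoot = 9 − (-1) = 10 dB.
Ratio = 15 / 10 = 1.5.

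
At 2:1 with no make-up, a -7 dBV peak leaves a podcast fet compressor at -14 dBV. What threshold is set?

Let T be the threshold. Output overshoot = (input overshoot)/R, so -14 − T = (-7 − T)/2.
2·(-14 − T) = -7 − T → 1·T = -28 − (-7) = -21.
T = -21/1 = -21 dBV.

-21 dBV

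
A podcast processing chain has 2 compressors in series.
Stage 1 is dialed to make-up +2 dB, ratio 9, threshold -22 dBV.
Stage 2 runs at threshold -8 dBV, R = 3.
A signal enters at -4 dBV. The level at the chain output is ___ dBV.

Stage 1: overshoot 18 dB → 18/9 = 2 dB → -20 dBV; +2 dB make-up → -18 dBV.
Stage 2: -18 dBV is at or below the -8 dBV threshold — no compression; output -18 dBV.

-18 dBV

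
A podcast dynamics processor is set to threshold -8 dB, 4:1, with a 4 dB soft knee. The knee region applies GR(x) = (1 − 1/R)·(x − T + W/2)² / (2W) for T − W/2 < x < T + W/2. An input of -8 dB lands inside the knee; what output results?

x − T + W/2 = -8 − (-8) + 2 = 2.
GR = (1 − 1/4) × 2² / 8 = 0.75 × 4 / 8 = 0.375 dB.
Output = -8 − 0.375 = -8.375 dB.

-8.375 dB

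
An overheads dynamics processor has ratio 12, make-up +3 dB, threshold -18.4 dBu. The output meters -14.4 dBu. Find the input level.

-6.4 dBu

Remove make-up: -14.4 − 3 = -17.4 dBu.
That's 1 dB above the -18.4 dBu threshold.
Before 12:1 compression the overshoot was 1 × 12 = 12 dB, so input = -18.4 + 12 = -6.4 dBu.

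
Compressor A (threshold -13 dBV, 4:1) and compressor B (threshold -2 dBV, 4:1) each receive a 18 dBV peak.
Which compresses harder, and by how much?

A: overshoot 31 dB → output overshoot 7.75 dB → GR 23.25 dB.
B: overshoot 20 dB → output overshoot 5 dB → GR 15 dB.
Difference: 8.25 dB in favour of A.

A, by 8.25 dB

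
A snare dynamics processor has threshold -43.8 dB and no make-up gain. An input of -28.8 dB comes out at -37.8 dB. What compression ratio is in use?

Input overshoot = -28.8 − (-43.8) = 15 dB; output overshoot = -37.8 − (-43.8) = 6 dB.
Ratio = 15 / 6 = 2.5.

2.5:1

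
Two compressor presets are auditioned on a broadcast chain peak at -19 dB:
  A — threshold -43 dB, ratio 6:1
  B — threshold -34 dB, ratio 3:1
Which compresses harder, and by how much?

A: GR = 24 − 24/6 = 20 dB.
B: GR = 15 − 15/3 = 10 dB.
A reduces 10 dB more.

A, by 10 dB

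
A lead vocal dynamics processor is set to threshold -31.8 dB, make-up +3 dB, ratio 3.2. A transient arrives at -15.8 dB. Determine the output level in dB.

The input is 16 dB above the -31.8 dB threshold.
The 16 dB excess becomes 5 dB after 3.2:1 reduction.
So the level is -31.8 + 5 = -26.8 dB; make-up adds 3 dB, giving -23.8 dB.

-23.8 dB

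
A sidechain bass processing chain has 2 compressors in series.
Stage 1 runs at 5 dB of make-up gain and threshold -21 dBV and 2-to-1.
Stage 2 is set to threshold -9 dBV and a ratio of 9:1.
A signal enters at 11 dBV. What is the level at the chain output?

Stage 1: 32 dB above -21 dBV, reduced 2:1 to 16 dB above → -5 dBV; +5 dB make-up → 0 dBV.
Stage 2: overshoot 9 dB → 9/9 = 1 dB → -8 dBV.

-8 dBV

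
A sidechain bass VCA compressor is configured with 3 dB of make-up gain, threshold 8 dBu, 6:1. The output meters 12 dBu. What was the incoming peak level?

14 dBu

Stripping the +3 dB make-up gives 9 dBu at the gain stage.
The compressed level sits 9 − 8 = 1 dB over threshold.
Input overshoot = R × output overshoot = 6 dB → input = 8 + 6 = 14 dBu.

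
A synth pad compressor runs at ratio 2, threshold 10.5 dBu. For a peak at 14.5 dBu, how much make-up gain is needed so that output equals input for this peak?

Overshoot 4 dB → 4/2 = 2 dB after compression, so the compressed level is 10.5 + 2 = 12.5 dBu.
Make-up = target − compressed = 14.5 − 12.5 = 2 dB.

2 dB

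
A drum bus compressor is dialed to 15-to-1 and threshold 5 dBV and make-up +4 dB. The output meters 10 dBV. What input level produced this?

20 dBV

Before make-up, the level was 10 − 4 = 6 dBV.
That's 1 dB above the 5 dBV threshold.
Undo the ratio: input overshoot = 1 × 15 = 15 dB, giving input = 20 dBV.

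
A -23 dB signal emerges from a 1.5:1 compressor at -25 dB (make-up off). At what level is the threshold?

-29 dB

Gain reduction = -23 − (-25) = 2 dB; output overshoot = GR / (R − 1) = 2 / 0.5 = 4 dB.
Threshold = output − output overshoot = -25 − 4 = -29 dB.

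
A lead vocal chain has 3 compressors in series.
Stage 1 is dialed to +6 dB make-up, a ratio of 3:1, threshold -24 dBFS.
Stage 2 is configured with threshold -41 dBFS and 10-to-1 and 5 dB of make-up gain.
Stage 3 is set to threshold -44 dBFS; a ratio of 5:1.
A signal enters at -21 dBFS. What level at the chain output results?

Stage 1: -21 dBFS is 3 dB over -24 dBFS; at 3:1 that becomes 1 dB over, giving -23 dBFS; +6 dB make-up → -17 dBFS.
Stage 2: 24 dB above -41 dBFS, reduced 10:1 to 2.4 dB above → -38.6 dBFS; +5 dB make-up → -33.6 dBFS.
Stage 3: -33.6 dBFS is 10.4 dB over -44 dBFS; at 5:1 that becomes 2.08 dB over, giving -41.92 dBFS.

-41.92 dBFS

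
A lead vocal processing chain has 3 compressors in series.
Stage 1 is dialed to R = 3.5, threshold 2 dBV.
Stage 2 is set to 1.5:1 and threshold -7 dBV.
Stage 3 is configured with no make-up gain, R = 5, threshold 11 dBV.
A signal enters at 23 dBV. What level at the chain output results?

Stage 1: 21 dB above 2 dBV, reduced 3.5:1 to 6 dB above → 8 dBV.
Stage 2: 8 dBV is 15 dB over -7 dBV; at 1.5:1 that becomes 10 dB over, giving 3 dBV.
Stage 3: below threshold (3 ≤ 11); passes unchanged; output 3 dBV.

3 dBV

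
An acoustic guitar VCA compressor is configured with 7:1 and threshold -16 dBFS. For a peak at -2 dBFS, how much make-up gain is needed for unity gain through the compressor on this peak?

12 dB

Overshoot 14 dB → 14/7 = 2 dB after compression, so the compressed level is -16 + 2 = -14 dBFS.
Make-up = target − compressed = -2 − (-14) = 12 dB.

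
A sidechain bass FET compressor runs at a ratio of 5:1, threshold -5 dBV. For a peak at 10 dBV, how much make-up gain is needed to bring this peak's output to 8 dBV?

10 dB

The peak compresses to -5 + 15/5 = -2 dBV.
To reach 8 dBV requires 8 − (-2) = 10 dB of make-up.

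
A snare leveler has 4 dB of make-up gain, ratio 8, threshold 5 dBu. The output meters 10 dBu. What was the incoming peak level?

Remove make-up: 10 − 4 = 6 dBu.
That's 1 dB above the 5 dBu threshold.
Undo the ratio: input overshoot = 1 × 8 = 8 dB, giving input = 13 dBu.

13 dBu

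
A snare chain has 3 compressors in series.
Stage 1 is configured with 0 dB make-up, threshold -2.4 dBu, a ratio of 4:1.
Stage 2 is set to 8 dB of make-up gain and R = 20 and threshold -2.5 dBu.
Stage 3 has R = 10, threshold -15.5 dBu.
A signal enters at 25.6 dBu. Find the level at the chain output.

-13.3645 dBu

Stage 1: overshoot 28 dB → 28/4 = 7 dB → 4.6 dBu.
Stage 2: 7.1 dB above -2.5 dBu, reduced 20:1 to 0.355 dB above → -2.145 dBu; +8 dB make-up → 5.855 dBu.
Stage 3: 21.355 dB above -15.5 dBu, reduced 10:1 to 2.1355 dB above → -13.3645 dBu.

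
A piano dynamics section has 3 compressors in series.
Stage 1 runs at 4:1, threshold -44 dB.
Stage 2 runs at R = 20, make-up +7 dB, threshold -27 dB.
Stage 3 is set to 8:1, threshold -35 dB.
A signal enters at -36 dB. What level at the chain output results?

-35 dB

Stage 1: overshoot 8 dB → 8/4 = 2 dB → -42 dB.
Stage 2: -42 dB is at or below the -27 dB threshold — no compression; make-up brings it to -35 dB.
Stage 3: -35 dB is at or below the -35 dB threshold — no compression; output -35 dB.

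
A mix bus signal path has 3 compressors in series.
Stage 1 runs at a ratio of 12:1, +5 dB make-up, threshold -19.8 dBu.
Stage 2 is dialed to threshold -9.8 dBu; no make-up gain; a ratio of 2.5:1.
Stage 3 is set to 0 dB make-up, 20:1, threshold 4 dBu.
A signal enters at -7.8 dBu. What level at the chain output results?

-13.8 dBu

Stage 1: 12 dB above -19.8 dBu, reduced 12:1 to 1 dB above → -18.8 dBu; +5 dB make-up → -13.8 dBu.
Stage 2: -13.8 dBu is at or below the -9.8 dBu threshold — no compression; output -13.8 dBu.
Stage 3: -13.8 dBu ≤ 4 dBu, so stage 3 doesn't engage; output -13.8 dBu.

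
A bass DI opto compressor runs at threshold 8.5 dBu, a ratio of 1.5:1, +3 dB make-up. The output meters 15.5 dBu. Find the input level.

14.5 dBu

Remove make-up: 15.5 − 3 = 12.5 dBu.
Post-compression overshoot = 12.5 − 8.5 = 4 dB.
Before 1.5:1 compression the overshoot was 4 × 1.5 = 6 dB, so input = 8.5 + 6 = 14.5 dBu.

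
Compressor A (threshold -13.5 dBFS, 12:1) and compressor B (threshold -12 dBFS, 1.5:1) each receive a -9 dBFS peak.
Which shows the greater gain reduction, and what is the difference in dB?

A, by 3.125 dB

A: overshoot 4.5 dB → output overshoot 0.375 dB → GR 4.125 dB.
B: overshoot 3 dB → output overshoot 2 dB → GR 1 dB.
Difference: 3.125 dB in favour of A.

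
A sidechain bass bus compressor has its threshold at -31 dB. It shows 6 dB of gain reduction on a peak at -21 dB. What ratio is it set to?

2.5:1

Input overshoot = -21 − (-31) = 10 dB.
Output overshoot = 10 − 6 = 4 dB.
Ratio = input overshoot / output overshoot = 10 / 4 = 2.5.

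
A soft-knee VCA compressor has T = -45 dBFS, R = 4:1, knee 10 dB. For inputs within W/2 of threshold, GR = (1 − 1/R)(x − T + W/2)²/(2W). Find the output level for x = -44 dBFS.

-45.35 dBFS

x − T + W/2 = -44 − (-45) + 5 = 6.
GR = (1 − 1/4) × 6² / 20 = 0.75 × 36 / 20 = 1.35 dB.
Output = -44 − 1.35 = -45.35 dBFS.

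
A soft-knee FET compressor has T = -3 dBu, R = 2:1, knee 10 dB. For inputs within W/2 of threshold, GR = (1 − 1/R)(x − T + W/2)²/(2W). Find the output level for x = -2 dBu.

-2.9 dBu

x − T + W/2 = -2 − (-3) + 5 = 6.
GR = (1 − 1/2) × 6² / 20 = 0.5 × 36 / 20 = 0.9 dB.
Output = -2 − 0.9 = -2.9 dBu.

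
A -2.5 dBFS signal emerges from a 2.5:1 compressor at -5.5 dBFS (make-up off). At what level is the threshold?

-7.5 dBFS

Gain reduction = -2.5 − (-5.5) = 3 dB; output overshoot = GR / (R − 1) = 3 / 1.5 = 2 dB.
Threshold = output − output overshoot = -5.5 − 2 = -7.5 dBFS.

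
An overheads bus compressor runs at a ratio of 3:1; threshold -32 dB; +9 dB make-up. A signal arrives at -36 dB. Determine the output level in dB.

-36 dB is 4 dB below the -32 dB threshold, so no gain reduction is applied.
Make-up gain adds 9 dB: -36 + 9 = -27 dB.

-27 dB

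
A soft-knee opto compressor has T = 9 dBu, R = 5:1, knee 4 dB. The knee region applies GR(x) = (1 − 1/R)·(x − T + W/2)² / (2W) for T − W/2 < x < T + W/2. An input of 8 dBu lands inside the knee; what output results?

7.9 dBu

x − T + W/2 = 8 − 9 + 2 = 1.
GR = (1 − 1/5) × 1² / 8 = 0.8 × 1 / 8 = 0.1 dB.
Output = 8 − 0.1 = 7.9 dBu.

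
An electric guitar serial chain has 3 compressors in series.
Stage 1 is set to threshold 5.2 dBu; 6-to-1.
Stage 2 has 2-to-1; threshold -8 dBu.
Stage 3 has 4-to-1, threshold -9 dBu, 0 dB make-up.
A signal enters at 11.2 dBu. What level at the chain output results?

Stage 1: 6 dB above 5.2 dBu, reduced 6:1 to 1 dB above → 6.2 dBu.
Stage 2: 6.2 dBu is 14.2 dB over -8 dBu; at 2:1 that becomes 7.1 dB over, giving -0.9 dBu.
Stage 3: -0.9 dBu is 8.1 dB over -9 dBu; at 4:1 that becomes 2.025 dB over, giving -6.975 dBu.

-6.975 dBu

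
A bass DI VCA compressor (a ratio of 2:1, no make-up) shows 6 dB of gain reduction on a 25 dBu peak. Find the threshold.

13 dBu

Let T be the threshold. Output overshoot = (input overshoot)/R, so 19 − T = (25 − T)/2.
2·(19 − T) = 25 − T → 1·T = 38 − 25 = 13.
T = 13/1 = 13 dBu.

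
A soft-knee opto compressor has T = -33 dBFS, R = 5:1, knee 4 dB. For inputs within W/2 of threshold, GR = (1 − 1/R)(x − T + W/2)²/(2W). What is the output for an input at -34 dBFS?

-34.1 dBFS

x − T + W/2 = -34 − (-33) + 2 = 1.
GR = (1 − 1/5) × 1² / 8 = 0.8 × 1 / 8 = 0.1 dB.
Output = -34 − 0.1 = -34.1 dBFS.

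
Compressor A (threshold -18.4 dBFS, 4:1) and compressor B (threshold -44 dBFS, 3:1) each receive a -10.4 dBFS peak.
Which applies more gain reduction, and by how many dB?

B, by 16.4 dB

A: 8 dB over, compressed to 2 dB over, so 6 dB of GR.
B: 33.6 dB over, compressed to 11.2 dB over, so 22.4 dB of GR.
Difference: 16.4 dB in favour of B.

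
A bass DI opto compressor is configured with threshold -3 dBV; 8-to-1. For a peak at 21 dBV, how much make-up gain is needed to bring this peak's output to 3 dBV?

Without make-up, output = threshold + overshoot/8 = -3 + 3 = 0 dBV.
Gap to target: 3 dB.

3 dB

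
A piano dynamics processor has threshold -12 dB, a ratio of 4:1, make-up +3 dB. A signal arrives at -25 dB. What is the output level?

-25 dB is 13 dB below the -12 dB threshold, so no gain reduction is applied.
Make-up gain adds 3 dB: -25 + 3 = -22 dB.

-22 dB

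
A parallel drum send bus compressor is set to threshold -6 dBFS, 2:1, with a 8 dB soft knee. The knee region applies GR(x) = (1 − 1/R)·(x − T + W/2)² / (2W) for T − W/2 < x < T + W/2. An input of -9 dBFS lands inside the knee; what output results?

-9.03125 dBFS

x − T + W/2 = -9 − (-6) + 4 = 1.
GR = (1 − 1/2) × 1² / 16 = 0.5 × 1 / 16 = 0.03125 dB.
Output = -9 − 0.03125 = -9.03125 dBFS.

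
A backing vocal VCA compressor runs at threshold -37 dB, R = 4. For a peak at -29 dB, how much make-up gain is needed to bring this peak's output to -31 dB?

4 dB

Without make-up, output = threshold + overshoot/4 = -37 + 2 = -35 dB.
Gap to target: 4 dB.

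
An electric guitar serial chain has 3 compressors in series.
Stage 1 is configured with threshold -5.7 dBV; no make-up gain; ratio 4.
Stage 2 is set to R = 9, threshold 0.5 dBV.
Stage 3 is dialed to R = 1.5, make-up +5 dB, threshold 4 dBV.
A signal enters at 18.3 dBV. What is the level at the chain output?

5.3 dBV

Stage 1: 24 dB above -5.7 dBV, reduced 4:1 to 6 dB above → 0.3 dBV.
Stage 2: 0.3 dBV ≤ 0.5 dBV, so stage 2 doesn't engage; output 0.3 dBV.
Stage 3: below threshold (0.3 ≤ 4); passes unchanged; make-up brings it to 5.3 dBV.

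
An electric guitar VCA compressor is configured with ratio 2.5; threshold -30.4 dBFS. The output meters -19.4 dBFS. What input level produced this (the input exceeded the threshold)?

-2.9 dBFS

Post-compression overshoot = -19.4 − (-30.4) = 11 dB.
Undo the ratio: input overshoot = 11 × 2.5 = 27.5 dB, giving input = -2.9 dBFS.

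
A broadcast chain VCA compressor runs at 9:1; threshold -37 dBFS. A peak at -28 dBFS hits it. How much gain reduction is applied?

-28 dBFS exceeds the threshold by 9 dB.
At 9:1, output sits 9/9 = 1 dB above threshold.
GR = overshoot in − overshoot out = 9 − 1 = 8 dB.

8 dB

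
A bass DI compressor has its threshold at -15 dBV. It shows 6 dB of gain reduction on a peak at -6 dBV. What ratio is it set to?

Input overshoot = -6 − (-15) = 9 dB.
Output overshoot = 9 − 6 = 3 dB.
Ratio = input overshoot / output overshoot = 9 / 3 = 3.

3:1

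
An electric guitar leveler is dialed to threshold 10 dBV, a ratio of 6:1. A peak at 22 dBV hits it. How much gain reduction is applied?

22 dBV exceeds the threshold by 12 dB.
After 6:1 compression the overshoot becomes 12/6 = 2 dB.
GR = overshoot in − overshoot out = 12 − 2 = 10 dB.

10 dB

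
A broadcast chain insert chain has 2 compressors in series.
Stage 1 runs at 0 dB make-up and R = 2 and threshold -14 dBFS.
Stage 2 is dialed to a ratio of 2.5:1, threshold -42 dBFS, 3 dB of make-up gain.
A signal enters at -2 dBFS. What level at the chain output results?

Stage 1: overshoot 12 dB → 12/2 = 6 dB → -8 dBFS.
Stage 2: -8 dBFS is 34 dB over -42 dBFS; at 2.5:1 that becomes 13.6 dB over, giving -28.4 dBFS; +3 dB make-up → -25.4 dBFS.

-25.4 dBFS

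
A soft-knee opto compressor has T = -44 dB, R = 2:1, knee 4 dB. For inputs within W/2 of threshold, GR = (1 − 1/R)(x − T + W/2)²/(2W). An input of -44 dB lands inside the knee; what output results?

-44.25 dB

x − T + W/2 = -44 − (-44) + 2 = 2.
GR = (1 − 1/2) × 2² / 8 = 0.5 × 4 / 8 = 0.25 dB.
Output = -44 − 0.25 = -44.25 dB.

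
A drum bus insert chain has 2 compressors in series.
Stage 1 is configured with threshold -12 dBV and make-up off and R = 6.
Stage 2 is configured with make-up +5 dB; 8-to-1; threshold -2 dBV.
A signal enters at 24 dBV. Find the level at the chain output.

Stage 1: 36 dB above -12 dBV, reduced 6:1 to 6 dB above → -6 dBV.
Stage 2: -6 dBV is at or below the -2 dBV threshold — no compression; make-up brings it to -1 dBV.

-1 dBV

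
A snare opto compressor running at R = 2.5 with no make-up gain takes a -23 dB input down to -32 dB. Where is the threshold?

-38 dB

Let T be the threshold. Output overshoot = (input overshoot)/R, so -32 − T = (-23 − T)/2.5.
2.5·(-32 − T) = -23 − T → 1.5·T = -80 − (-23) = -57.
T = -57/1.5 = -38 dB.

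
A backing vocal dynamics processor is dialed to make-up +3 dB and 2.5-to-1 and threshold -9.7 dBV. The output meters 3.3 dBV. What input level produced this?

Remove make-up: 3.3 − 3 = 0.3 dBV.
The compressed level sits 0.3 − (-9.7) = 10 dB over threshold.
Before 2.5:1 compression the overshoot was 10 × 2.5 = 25 dB, so input = -9.7 + 25 = 15.3 dBV.

15.3 dBV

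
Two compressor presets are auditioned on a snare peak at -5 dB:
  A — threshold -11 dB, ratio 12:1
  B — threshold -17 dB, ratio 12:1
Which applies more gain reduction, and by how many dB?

A: 6 dB over, compressed to 0.5 dB over, so 5.5 dB of GR.
B: 12 dB over, compressed to 1 dB over, so 11 dB of GR.
B reduces 5.5 dB more.

B, by 5.5 dB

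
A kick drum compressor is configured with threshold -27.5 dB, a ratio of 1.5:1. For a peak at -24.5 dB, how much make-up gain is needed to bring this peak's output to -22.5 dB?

3 dB

The peak compresses to -27.5 + 3/1.5 = -25.5 dB.
To reach -22.5 dB requires -22.5 − (-25.5) = 3 dB of make-up.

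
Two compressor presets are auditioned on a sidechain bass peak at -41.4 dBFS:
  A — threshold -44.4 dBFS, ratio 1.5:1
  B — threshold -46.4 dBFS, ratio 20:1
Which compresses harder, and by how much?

A: overshoot 3 dB → output overshoot 2 dB → GR 1 dB.
B: overshoot 5 dB → output overshoot 0.25 dB → GR 4.75 dB.
B reduces 3.75 dB more.

B, by 3.75 dB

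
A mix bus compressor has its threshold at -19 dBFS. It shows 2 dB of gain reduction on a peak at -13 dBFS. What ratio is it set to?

1.5:1

Input overshoot = -13 − (-19) = 6 dB.
Output overshoot = 6 − 2 = 4 dB.
Ratio = input overshoot / output overshoot = 6 / 4 = 1.5.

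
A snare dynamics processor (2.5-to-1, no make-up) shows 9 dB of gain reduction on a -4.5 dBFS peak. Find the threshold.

-19.5 dBFS

Gain reduction = -4.5 − (-13.5) = 9 dB; output overshoot = GR / (R − 1) = 9 / 1.5 = 6 dB.
Threshold = output − output overshoot = -13.5 − 6 = -19.5 dBFS.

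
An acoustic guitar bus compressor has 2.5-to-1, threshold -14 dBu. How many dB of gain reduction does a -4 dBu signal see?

Overshoot = -4 − (-14) = 10 dB.
At 2.5:1, output sits 10/2.5 = 4 dB above threshold.
Gain reduction = 10 − 4 = 6 dB.

6 dB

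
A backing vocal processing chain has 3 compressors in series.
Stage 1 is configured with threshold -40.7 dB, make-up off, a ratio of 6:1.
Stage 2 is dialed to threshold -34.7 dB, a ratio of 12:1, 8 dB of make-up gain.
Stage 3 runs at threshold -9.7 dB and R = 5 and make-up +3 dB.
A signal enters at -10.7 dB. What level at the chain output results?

-24.7 dB

Stage 1: overshoot 30 dB → 30/6 = 5 dB → -35.7 dB.
Stage 2: below threshold (-35.7 ≤ -34.7); passes unchanged; make-up brings it to -27.7 dB.
Stage 3: -27.7 dB ≤ -9.7 dB, so stage 3 doesn't engage; make-up brings it to -24.7 dB.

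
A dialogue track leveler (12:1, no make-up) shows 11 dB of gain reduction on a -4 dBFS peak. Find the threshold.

-16 dBFS

Input is 12 dB above T (since output overshoot × R = input overshoot: (-15 − T)·12 = -4 − T gives T = -16 dBFS).
Check: -16 + (-4 − (-16))/12 = -16 + 1 = -15 dBFS. ✓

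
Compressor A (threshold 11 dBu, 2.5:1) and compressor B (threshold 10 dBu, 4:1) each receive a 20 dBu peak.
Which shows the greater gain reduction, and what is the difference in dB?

B, by 2.1 dB

A: overshoot 9 dB → output overshoot 3.6 dB → GR 5.4 dB.
B: overshoot 10 dB → output overshoot 2.5 dB → GR 7.5 dB.
B reduces 2.1 dB more.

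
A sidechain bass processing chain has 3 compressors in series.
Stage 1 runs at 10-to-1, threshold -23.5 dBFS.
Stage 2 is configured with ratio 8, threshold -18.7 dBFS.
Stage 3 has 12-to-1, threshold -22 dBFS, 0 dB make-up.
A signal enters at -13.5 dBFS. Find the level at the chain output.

Stage 1: -13.5 dBFS is 10 dB over -23.5 dBFS; at 10:1 that becomes 1 dB over, giving -22.5 dBFS.
Stage 2: -22.5 dBFS ≤ -18.7 dBFS, so stage 2 doesn't engage; output -22.5 dBFS.
Stage 3: -22.5 dBFS is at or below the -22 dBFS threshold — no compression; output -22.5 dBFS.

-22.5 dBFS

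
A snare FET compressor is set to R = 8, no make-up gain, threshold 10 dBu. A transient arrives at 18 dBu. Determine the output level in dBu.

11 dBu

18 dBu sits 8 dB over threshold.
8:1 compression reduces that to 8/8 = 1 dB over.
That puts the output at 11 dBu.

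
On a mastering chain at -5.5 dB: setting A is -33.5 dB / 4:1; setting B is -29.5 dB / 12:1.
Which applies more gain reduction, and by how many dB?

A: overshoot 28 dB → output overshoot 7 dB → GR 21 dB.
B: overshoot 24 dB → output overshoot 2 dB → GR 22 dB.
B applies 1 dB more gain reduction.

B, by 1 dB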